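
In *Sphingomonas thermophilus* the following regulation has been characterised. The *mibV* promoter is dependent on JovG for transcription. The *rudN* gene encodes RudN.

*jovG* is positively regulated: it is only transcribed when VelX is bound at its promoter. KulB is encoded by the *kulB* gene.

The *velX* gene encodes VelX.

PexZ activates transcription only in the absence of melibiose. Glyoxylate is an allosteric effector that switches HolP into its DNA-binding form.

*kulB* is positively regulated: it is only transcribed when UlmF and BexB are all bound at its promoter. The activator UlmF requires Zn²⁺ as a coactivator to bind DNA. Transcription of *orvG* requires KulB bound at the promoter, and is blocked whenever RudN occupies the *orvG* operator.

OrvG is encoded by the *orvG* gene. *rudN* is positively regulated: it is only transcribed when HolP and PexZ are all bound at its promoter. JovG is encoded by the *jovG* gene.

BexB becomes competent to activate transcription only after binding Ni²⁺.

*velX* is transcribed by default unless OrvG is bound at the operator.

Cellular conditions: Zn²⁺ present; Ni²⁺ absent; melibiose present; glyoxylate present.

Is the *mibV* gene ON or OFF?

Glyoxylate is present, so HolP is active.
Melibiose is present, so PexZ is inactive.
Required activator PexZ is absent, so *rudN* is not transcribed.
So RudN is not produced.
Zn²⁺ is present, so UlmF is active.
Ni²⁺ is absent, so BexB is inactive.
Required activator BexB is absent, so *kulB* is not transcribed.
So KulB is not produced.
Required activator KulB is absent, so *orvG* is not transcribed.
So OrvG is not produced.
With no repressor bound, *velX* is transcribed.
So VelX is produced and active.
No repressor is bound and VelX is active, so *jovG* is transcribed.
So JovG is produced and active.
No repressor is bound and JovG is active, so *mibV* is transcribed.

ON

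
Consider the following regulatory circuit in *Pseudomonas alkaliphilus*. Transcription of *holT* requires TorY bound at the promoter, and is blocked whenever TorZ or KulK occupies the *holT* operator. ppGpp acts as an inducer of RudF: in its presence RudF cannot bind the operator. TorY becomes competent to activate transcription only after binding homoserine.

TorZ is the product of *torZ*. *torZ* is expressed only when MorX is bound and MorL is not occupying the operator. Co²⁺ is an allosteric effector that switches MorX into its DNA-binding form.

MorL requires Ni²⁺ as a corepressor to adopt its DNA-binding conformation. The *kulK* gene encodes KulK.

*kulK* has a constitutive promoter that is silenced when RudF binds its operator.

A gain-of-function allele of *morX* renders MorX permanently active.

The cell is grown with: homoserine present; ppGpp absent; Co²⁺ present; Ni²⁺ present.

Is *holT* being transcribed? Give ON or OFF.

Homoserine is present, so TorY is active.
MorX is constitutively active in this strain.
Ni²⁺ is present, so MorL is active.
With repressor MorL bound, *torZ* is not transcribed.
So TorZ is not produced.
ppGpp is absent, so RudF is active.
With repressor RudF bound, *kulK* is not transcribed.
So KulK is not produced.
No repressor is bound and TorY is active, so *holT* is transcribed.

ON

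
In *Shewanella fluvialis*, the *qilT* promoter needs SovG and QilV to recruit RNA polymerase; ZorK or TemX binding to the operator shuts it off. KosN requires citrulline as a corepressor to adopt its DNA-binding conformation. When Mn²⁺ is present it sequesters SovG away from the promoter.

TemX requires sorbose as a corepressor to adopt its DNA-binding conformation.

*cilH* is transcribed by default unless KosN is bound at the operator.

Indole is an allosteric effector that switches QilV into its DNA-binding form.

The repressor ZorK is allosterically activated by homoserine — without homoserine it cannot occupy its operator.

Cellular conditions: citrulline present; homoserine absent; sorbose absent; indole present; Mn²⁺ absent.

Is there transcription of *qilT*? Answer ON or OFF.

Mn²⁺ is absent, so SovG is active.
Homoserine is absent, so ZorK is inactive.
Sorbose is absent, so TemX is inactive.
Indole is present, so QilV is active.
No repressor is bound and SovG and QilV are active, so *qilT* is transcribed.

ON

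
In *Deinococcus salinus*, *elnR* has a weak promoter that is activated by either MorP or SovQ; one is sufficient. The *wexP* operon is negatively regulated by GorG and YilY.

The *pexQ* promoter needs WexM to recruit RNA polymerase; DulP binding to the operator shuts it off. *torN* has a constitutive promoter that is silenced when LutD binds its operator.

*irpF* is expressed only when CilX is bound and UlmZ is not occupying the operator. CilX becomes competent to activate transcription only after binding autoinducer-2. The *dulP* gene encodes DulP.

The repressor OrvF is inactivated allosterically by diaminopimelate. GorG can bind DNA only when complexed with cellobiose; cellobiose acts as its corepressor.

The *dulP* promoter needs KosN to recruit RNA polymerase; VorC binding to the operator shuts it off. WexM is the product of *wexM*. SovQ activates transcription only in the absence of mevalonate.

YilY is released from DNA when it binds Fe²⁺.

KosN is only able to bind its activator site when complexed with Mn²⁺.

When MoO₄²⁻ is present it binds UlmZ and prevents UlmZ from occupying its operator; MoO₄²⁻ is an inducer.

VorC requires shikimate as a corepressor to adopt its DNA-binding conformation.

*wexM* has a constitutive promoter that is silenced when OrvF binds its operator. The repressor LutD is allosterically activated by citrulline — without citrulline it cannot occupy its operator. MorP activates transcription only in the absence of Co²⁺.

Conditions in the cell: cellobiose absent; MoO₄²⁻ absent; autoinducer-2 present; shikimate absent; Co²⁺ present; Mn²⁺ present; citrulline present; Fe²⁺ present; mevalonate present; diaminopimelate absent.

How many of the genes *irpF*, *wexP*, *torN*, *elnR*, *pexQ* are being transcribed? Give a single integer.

MoO₄²⁻ is absent, so UlmZ is active.
Autoinducer-2 is present, so CilX is active.
With repressor UlmZ bound, *irpF* is not transcribed.
→ *irpF* is OFF.
Cellobiose is absent, so GorG is inactive.
Fe²⁺ is present, so YilY is inactive.
With no repressor bound, *wexP* is transcribed.
→ *wexP* is ON.
Citrulline is present, so LutD is active.
With repressor LutD bound, *torN* is not transcribed.
→ *torN* is OFF.
Co²⁺ is present, so MorP is inactive.
Mevalonate is present, so SovQ is inactive.
No activator is available at the *elnR* promoter, so *elnR* is not transcribed.
→ *elnR* is OFF.
Diaminopimelate is absent, so OrvF is active.
With repressor OrvF bound, *wexM* is not transcribed.
So WexM is not produced.
Shikimate is absent, so VorC is inactive.
Mn²⁺ is present, so KosN is active.
No repressor is bound and KosN is active, so *dulP* is transcribed.
So DulP is produced and active.
With repressor DulP bound, *pexQ* is not transcribed.
→ *pexQ* is OFF.
1 of the 5 genes is transcribed.

1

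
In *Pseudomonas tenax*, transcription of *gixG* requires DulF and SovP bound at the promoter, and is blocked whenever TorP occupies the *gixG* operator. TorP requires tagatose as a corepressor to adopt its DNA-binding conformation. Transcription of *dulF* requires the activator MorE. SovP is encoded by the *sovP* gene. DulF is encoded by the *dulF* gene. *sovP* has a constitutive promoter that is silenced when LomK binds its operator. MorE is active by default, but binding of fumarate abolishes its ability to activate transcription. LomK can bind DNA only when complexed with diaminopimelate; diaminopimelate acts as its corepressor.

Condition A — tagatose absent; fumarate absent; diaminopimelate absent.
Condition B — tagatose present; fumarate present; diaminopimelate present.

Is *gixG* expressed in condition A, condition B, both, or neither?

Condition A:
Tagatose is absent, so TorP is inactive.
Fumarate is absent, so MorE is active.
No repressor is bound and MorE is active, so *dulF* is transcribed.
So DulF is produced and active.
Diaminopimelate is absent, so LomK is inactive.
With no repressor bound, *sovP* is transcribed.
So SovP is produced and active.
No repressor is bound and DulF and SovP are active, so *gixG* is transcribed.
→ *gixG* is ON in A.
Condition B:
Tagatose is present, so TorP is active.
Fumarate is present, so MorE is inactive.
Required activator MorE is absent, so *dulF* is not transcribed.
So DulF is not produced.
Diaminopimelate is present, so LomK is active.
With repressor LomK bound, *sovP* is not transcribed.
So SovP is not produced.
With repressor TorP bound, *gixG* is not transcribed.
→ *gixG* is OFF in B.

A only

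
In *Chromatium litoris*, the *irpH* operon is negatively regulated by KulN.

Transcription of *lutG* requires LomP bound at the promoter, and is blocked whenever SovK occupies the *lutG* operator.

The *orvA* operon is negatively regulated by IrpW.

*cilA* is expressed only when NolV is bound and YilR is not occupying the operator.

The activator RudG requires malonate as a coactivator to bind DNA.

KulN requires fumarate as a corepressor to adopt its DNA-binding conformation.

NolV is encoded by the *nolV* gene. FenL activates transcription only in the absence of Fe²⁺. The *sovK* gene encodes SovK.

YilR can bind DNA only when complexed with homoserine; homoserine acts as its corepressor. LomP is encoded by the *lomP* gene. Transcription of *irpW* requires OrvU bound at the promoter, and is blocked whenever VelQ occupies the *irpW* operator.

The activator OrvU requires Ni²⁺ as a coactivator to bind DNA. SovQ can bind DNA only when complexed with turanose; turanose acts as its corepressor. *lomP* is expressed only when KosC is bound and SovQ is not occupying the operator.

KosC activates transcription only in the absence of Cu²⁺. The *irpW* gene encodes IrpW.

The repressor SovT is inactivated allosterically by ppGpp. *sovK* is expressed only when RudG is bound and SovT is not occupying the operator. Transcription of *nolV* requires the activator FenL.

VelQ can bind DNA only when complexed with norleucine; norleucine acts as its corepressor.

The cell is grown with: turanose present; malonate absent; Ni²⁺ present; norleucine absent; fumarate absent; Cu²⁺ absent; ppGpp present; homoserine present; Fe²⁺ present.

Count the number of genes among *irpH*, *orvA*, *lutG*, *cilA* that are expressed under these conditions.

Fumarate is absent, so KulN is inactive.
With no repressor bound, *irpH* is transcribed.
→ *irpH* is ON.
Ni²⁺ is present, so OrvU is active.
Norleucine is absent, so VelQ is inactive.
No repressor is bound and OrvU is active, so *irpW* is transcribed.
So IrpW is produced and active.
With repressor IrpW bound, *orvA* is not transcribed.
→ *orvA* is OFF.
Turanose is present, so SovQ is active.
Cu²⁺ is absent, so KosC is active.
With repressor SovQ bound, *lomP* is not transcribed.
So LomP is not produced.
Malonate is absent, so RudG is inactive.
ppGpp is present, so SovT is inactive.
Required activator RudG is absent, so *sovK* is not transcribed.
So SovK is not produced.
Required activator LomP is absent, so *lutG* is not transcribed.
→ *lutG* is OFF.
Homoserine is present, so YilR is active.
Fe²⁺ is present, so FenL is inactive.
Required activator FenL is absent, so *nolV* is not transcribed.
So NolV is not produced.
With repressor YilR bound, *cilA* is not transcribed.
→ *cilA* is OFF.
1 of the 4 genes is transcribed.

1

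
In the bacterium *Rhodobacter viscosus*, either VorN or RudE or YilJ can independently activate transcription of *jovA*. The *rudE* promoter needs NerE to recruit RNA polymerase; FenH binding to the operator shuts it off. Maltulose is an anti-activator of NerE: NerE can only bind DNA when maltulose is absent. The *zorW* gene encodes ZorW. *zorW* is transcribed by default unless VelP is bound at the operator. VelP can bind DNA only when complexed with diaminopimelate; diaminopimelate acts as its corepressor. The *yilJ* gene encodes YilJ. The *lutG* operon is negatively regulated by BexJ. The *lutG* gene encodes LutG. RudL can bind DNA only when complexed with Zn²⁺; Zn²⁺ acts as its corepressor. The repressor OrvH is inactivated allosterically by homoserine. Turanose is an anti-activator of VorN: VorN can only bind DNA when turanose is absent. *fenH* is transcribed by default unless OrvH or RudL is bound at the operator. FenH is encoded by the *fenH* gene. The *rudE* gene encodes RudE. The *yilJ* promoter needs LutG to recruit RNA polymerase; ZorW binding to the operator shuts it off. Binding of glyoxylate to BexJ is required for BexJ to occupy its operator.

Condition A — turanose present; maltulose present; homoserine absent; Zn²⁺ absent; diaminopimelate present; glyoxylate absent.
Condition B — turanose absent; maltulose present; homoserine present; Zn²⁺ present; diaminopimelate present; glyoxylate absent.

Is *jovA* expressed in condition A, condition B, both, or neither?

Condition A:
Turanose is present, so VorN is inactive.
Maltulose is present, so NerE is inactive.
Homoserine is absent, so OrvH is active.
Zn²⁺ is absent, so RudL is inactive.
With repressor OrvH bound, *fenH* is not transcribed.
So FenH is not produced.
Required activator NerE is absent, so *rudE* is not transcribed.
So RudE is not produced.
Diaminopimelate is present, so VelP is active.
With repressor VelP bound, *zorW* is not transcribed.
So ZorW is not produced.
Glyoxylate is absent, so BexJ is inactive.
With no repressor bound, *lutG* is transcribed.
So LutG is produced and active.
No repressor is bound and LutG is active, so *yilJ* is transcribed.
So YilJ is produced and active.
Activator YilJ is present, so *jovA* is transcribed.
→ *jovA* is ON in A.
Condition B:
Turanose is absent, so VorN is active.
Maltulose is present, so NerE is inactive.
Homoserine is present, so OrvH is inactive.
Zn²⁺ is present, so RudL is active.
With repressor RudL bound, *fenH* is not transcribed.
So FenH is not produced.
Required activator NerE is absent, so *rudE* is not transcribed.
So RudE is not produced.
Diaminopimelate is present, so VelP is active.
With repressor VelP bound, *zorW* is not transcribed.
So ZorW is not produced.
Glyoxylate is absent, so BexJ is inactive.
With no repressor bound, *lutG* is transcribed.
So LutG is produced and active.
No repressor is bound and LutG is active, so *yilJ* is transcribed.
So YilJ is produced and active.
Activator VorN is present, so *jovA* is transcribed.
→ *jovA* is ON in B.

both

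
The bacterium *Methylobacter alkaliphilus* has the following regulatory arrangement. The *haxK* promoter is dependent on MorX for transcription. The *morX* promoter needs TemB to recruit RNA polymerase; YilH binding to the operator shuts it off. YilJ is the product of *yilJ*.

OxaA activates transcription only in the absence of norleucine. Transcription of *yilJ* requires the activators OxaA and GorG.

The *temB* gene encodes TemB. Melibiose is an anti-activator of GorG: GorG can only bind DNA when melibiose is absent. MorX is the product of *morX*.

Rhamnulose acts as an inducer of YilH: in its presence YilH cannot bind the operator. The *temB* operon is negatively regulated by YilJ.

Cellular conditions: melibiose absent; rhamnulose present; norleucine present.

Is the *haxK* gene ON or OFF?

Norleucine is present, so OxaA is inactive.
Melibiose is absent, so GorG is active.
Required activator OxaA is absent, so *yilJ* is not transcribed.
So YilJ is not produced.
With no repressor bound, *temB* is transcribed.
So TemB is produced and active.
Rhamnulose is present, so YilH is inactive.
No repressor is bound and TemB is active, so *morX* is transcribed.
So MorX is produced and active.
No repressor is bound and MorX is active, so *haxK* is transcribed.

ON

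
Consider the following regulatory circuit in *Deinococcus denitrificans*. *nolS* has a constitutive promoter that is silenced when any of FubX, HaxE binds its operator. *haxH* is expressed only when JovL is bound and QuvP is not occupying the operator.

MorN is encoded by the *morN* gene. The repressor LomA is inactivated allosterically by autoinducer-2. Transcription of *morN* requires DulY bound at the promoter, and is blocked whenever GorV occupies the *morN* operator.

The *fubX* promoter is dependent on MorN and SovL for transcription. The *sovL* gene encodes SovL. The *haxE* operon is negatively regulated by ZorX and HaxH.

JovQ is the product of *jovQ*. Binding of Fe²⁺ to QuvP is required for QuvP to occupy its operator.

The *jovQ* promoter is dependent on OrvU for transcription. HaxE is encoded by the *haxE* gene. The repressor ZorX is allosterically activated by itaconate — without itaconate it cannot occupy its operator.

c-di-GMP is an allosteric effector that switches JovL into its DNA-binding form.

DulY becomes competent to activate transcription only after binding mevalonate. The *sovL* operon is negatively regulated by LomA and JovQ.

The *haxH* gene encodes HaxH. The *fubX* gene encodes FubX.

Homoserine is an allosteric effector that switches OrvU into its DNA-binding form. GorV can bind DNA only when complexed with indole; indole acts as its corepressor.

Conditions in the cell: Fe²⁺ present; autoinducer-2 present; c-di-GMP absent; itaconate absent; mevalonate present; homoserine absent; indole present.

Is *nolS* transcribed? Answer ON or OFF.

Mevalonate is present, so DulY is active.
Indole is present, so GorV is active.
With repressor GorV bound, *morN* is not transcribed.
So MorN is not produced.
Autoinducer-2 is present, so LomA is inactive.
Homoserine is absent, so OrvU is inactive.
Required activator OrvU is absent, so *jovQ* is not transcribed.
So JovQ is not produced.
With no repressor bound, *sovL* is transcribed.
So SovL is produced and active.
Required activator MorN is absent, so *fubX* is not transcribed.
So FubX is not produced.
Itaconate is absent, so ZorX is inactive.
c-di-GMP is absent, so JovL is inactive.
Fe²⁺ is present, so QuvP is active.
With repressor QuvP bound, *haxH* is not transcribed.
So HaxH is not produced.
With no repressor bound, *haxE* is transcribed.
So HaxE is produced and active.
With repressor HaxE bound, *nolS* is not transcribed.

OFF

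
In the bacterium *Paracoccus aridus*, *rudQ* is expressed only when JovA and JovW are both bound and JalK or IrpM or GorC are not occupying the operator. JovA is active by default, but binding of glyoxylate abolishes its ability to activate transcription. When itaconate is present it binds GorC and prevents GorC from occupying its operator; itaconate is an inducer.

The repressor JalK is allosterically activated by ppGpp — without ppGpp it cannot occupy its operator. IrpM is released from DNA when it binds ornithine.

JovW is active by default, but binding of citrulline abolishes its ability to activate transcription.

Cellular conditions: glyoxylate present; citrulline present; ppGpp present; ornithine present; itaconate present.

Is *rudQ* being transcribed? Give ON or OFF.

OFF

Glyoxylate is present, so JovA is inactive.
Citrulline is present, so JovW is inactive.
ppGpp is present, so JalK is active.
Ornithine is present, so IrpM is inactive.
Itaconate is present, so GorC is inactive.
With repressor JalK bound, *rudQ* is not transcribed.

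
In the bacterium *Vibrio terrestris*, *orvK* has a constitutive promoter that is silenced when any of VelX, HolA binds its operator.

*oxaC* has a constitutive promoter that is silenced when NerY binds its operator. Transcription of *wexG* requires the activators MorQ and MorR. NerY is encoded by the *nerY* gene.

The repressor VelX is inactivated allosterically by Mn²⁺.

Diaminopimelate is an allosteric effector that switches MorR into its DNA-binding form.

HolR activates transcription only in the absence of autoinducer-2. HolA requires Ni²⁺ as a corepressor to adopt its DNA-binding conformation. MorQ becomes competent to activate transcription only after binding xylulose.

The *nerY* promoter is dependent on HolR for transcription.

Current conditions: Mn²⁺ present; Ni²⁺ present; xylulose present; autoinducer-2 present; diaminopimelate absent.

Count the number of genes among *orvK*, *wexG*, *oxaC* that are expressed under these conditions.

Mn²⁺ is present, so VelX is inactive.
Ni²⁺ is present, so HolA is active.
With repressor HolA bound, *orvK* is not transcribed.
→ *orvK* is OFF.
Xylulose is present, so MorQ is active.
Diaminopimelate is absent, so MorR is inactive.
Required activator MorR is absent, so *wexG* is not transcribed.
→ *wexG* is OFF.
Autoinducer-2 is present, so HolR is inactive.
Required activator HolR is absent, so *nerY* is not transcribed.
So NerY is not produced.
With no repressor bound, *oxaC* is transcribed.
→ *oxaC* is ON.
1 of the 3 genes is transcribed.

1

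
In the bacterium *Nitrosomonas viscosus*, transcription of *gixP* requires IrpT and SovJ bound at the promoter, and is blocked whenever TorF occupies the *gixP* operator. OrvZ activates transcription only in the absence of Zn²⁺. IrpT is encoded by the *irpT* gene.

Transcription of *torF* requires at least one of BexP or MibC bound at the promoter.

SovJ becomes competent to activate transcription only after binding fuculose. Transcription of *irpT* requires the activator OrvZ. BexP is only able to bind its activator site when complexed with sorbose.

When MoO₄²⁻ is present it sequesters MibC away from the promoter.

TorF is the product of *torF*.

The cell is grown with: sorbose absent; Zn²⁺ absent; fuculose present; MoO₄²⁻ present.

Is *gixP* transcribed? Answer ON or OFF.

ON

Zn²⁺ is absent, so OrvZ is active.
No repressor is bound and OrvZ is active, so *irpT* is transcribed.
So IrpT is produced and active.
Fuculose is present, so SovJ is active.
Sorbose is absent, so BexP is inactive.
MoO₄²⁻ is present, so MibC is inactive.
No activator is available at the *torF* promoter, so *torF* is not transcribed.
So TorF is not produced.
No repressor is bound and IrpT and SovJ are active, so *gixP* is transcribed.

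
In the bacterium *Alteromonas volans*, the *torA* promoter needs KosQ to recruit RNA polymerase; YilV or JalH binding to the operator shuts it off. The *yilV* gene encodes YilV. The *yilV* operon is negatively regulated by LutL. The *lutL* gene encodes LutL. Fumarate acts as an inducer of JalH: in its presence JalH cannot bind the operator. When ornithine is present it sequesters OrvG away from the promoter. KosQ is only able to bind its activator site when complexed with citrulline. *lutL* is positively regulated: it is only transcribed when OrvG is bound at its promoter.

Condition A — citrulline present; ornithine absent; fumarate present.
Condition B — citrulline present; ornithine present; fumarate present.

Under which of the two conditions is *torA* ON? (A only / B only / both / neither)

A only

Condition A:
Citrulline is present, so KosQ is active.
Ornithine is absent, so OrvG is active.
No repressor is bound and OrvG is active, so *lutL* is transcribed.
So LutL is produced and active.
With repressor LutL bound, *yilV* is not transcribed.
So YilV is not produced.
Fumarate is present, so JalH is inactive.
No repressor is bound and KosQ is active, so *torA* is transcribed.
→ *torA* is ON in A.
Condition B:
Citrulline is present, so KosQ is active.
Ornithine is present, so OrvG is inactive.
Required activator OrvG is absent, so *lutL* is not transcribed.
So LutL is not produced.
With no repressor bound, *yilV* is transcribed.
So YilV is produced and active.
Fumarate is present, so JalH is inactive.
With repressor YilV bound, *torA* is not transcribed.
→ *torA* is OFF in B.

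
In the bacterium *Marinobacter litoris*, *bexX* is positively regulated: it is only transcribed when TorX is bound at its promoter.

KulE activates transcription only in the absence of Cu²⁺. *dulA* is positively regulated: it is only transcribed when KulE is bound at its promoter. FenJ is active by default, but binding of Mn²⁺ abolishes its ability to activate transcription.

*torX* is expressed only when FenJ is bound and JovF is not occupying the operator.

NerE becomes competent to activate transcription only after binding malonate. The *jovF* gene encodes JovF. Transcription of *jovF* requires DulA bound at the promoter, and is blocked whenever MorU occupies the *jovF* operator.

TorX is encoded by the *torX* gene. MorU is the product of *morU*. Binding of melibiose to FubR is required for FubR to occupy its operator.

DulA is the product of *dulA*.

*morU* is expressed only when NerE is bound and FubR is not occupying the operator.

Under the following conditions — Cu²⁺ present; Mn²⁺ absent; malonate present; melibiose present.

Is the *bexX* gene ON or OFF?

ON

Melibiose is present, so FubR is active.
Malonate is present, so NerE is active.
With repressor FubR bound, *morU* is not transcribed.
So MorU is not produced.
Cu²⁺ is present, so KulE is inactive.
Required activator KulE is absent, so *dulA* is not transcribed.
So DulA is not produced.
Required activator DulA is absent, so *jovF* is not transcribed.
So JovF is not produced.
Mn²⁺ is absent, so FenJ is active.
No repressor is bound and FenJ is active, so *torX* is transcribed.
So TorX is produced and active.
No repressor is bound and TorX is active, so *bexX* is transcribed.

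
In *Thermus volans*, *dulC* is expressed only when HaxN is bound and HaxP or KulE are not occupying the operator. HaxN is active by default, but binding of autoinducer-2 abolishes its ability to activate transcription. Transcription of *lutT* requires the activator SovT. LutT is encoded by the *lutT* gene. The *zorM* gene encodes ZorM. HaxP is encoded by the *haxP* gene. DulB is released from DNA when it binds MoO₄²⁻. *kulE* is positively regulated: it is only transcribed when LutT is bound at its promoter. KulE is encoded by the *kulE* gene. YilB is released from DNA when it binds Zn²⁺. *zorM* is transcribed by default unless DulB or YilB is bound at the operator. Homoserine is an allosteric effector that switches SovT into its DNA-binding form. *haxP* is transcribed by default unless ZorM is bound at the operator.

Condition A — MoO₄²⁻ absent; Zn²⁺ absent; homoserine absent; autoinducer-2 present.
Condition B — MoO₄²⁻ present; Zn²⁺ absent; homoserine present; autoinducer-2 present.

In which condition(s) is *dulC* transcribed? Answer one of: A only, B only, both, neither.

Condition A:
MoO₄²⁻ is absent, so DulB is active.
Zn²⁺ is absent, so YilB is active.
With repressor DulB bound, *zorM* is not transcribed.
So ZorM is not produced.
With no repressor bound, *haxP* is transcribed.
So HaxP is produced and active.
Homoserine is absent, so SovT is inactive.
Required activator SovT is absent, so *lutT* is not transcribed.
So LutT is not produced.
Required activator LutT is absent, so *kulE* is not transcribed.
So KulE is not produced.
Autoinducer-2 is present, so HaxN is inactive.
With repressor HaxP bound, *dulC* is not transcribed.
→ *dulC* is OFF in A.
Condition B:
MoO₄²⁻ is present, so DulB is inactive.
Zn²⁺ is absent, so YilB is active.
With repressor YilB bound, *zorM* is not transcribed.
So ZorM is not produced.
With no repressor bound, *haxP* is transcribed.
So HaxP is produced and active.
Homoserine is present, so SovT is active.
No repressor is bound and SovT is active, so *lutT* is transcribed.
So LutT is produced and active.
No repressor is bound and LutT is active, so *kulE* is transcribed.
So KulE is produced and active.
Autoinducer-2 is present, so HaxN is inactive.
With repressor HaxP bound, *dulC* is not transcribed.
→ *dulC* is OFF in B.

neither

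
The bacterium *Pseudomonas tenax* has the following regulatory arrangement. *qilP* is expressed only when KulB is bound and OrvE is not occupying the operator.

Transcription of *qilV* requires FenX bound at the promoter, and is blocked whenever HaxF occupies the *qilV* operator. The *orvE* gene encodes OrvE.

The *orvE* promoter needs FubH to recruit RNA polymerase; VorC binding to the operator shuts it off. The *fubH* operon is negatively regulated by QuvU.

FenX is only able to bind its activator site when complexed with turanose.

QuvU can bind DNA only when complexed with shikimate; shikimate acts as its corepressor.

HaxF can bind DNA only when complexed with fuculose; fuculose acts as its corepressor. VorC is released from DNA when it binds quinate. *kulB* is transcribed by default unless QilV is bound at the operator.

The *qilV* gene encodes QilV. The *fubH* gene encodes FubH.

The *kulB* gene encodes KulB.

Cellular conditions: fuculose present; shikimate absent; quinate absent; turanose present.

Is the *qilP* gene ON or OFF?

ON

Turanose is present, so FenX is active.
Fuculose is present, so HaxF is active.
With repressor HaxF bound, *qilV* is not transcribed.
So QilV is not produced.
With no repressor bound, *kulB* is transcribed.
So KulB is produced and active.
Shikimate is absent, so QuvU is inactive.
With no repressor bound, *fubH* is transcribed.
So FubH is produced and active.
Quinate is absent, so VorC is active.
With repressor VorC bound, *orvE* is not transcribed.
So OrvE is not produced.
No repressor is bound and KulB is active, so *qilP* is transcribed.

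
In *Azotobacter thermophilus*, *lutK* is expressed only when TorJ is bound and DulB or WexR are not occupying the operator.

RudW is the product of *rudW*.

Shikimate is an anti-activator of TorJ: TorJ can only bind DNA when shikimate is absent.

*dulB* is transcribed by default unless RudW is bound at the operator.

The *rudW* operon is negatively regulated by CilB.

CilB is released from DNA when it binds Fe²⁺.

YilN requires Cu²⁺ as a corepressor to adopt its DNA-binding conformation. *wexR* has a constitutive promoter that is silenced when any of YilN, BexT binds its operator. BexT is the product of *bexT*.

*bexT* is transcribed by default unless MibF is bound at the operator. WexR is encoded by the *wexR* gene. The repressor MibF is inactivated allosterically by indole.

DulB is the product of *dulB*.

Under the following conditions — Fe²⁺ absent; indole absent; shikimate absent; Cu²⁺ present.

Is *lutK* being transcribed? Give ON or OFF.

OFF

Fe²⁺ is absent, so CilB is active.
With repressor CilB bound, *rudW* is not transcribed.
So RudW is not produced.
With no repressor bound, *dulB* is transcribed.
So DulB is produced and active.
Cu²⁺ is present, so YilN is active.
Indole is absent, so MibF is active.
With repressor MibF bound, *bexT* is not transcribed.
So BexT is not produced.
With repressor YilN bound, *wexR* is not transcribed.
So WexR is not produced.
Shikimate is absent, so TorJ is active.
With repressor DulB bound, *lutK* is not transcribed.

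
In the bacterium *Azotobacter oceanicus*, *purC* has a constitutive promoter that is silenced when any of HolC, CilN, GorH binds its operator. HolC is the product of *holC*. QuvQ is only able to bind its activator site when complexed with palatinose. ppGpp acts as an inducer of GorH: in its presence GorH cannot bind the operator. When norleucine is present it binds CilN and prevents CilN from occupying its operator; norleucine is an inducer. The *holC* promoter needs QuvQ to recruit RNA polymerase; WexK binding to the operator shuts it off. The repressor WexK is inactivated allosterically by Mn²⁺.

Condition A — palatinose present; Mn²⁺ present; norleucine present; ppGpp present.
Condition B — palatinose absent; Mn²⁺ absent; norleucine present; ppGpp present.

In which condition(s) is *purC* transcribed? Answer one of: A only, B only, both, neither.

Condition A:
Palatinose is present, so QuvQ is active.
Mn²⁺ is present, so WexK is inactive.
No repressor is bound and QuvQ is active, so *holC* is transcribed.
So HolC is produced and active.
Norleucine is present, so CilN is inactive.
ppGpp is present, so GorH is inactive.
With repressor HolC bound, *purC* is not transcribed.
→ *purC* is OFF in A.
Condition B:
Palatinose is absent, so QuvQ is inactive.
Mn²⁺ is absent, so WexK is active.
With repressor WexK bound, *holC* is not transcribed.
So HolC is not produced.
Norleucine is present, so CilN is inactive.
ppGpp is present, so GorH is inactive.
With no repressor bound, *purC* is transcribed.
→ *purC* is ON in B.

B only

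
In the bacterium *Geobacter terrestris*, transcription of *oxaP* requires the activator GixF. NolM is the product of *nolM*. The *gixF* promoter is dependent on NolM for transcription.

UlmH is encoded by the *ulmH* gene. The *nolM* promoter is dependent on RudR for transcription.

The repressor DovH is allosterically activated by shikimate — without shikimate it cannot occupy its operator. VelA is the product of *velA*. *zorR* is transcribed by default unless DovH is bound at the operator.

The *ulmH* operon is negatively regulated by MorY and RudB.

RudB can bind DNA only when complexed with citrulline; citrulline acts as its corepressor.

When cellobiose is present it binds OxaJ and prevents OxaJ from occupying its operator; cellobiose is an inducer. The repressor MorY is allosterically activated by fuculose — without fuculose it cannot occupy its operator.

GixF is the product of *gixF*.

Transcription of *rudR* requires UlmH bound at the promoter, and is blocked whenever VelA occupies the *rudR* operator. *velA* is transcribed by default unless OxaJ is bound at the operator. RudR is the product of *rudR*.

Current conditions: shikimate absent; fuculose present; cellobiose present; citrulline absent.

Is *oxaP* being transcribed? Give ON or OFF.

Cellobiose is present, so OxaJ is inactive.
With no repressor bound, *velA* is transcribed.
So VelA is produced and active.
Fuculose is present, so MorY is active.
Citrulline is absent, so RudB is inactive.
With repressor MorY bound, *ulmH* is not transcribed.
So UlmH is not produced.
With repressor VelA bound, *rudR* is not transcribed.
So RudR is not produced.
Required activator RudR is absent, so *nolM* is not transcribed.
So NolM is not produced.
Required activator NolM is absent, so *gixF* is not transcribed.
So GixF is not produced.
Required activator GixF is absent, so *oxaP* is not transcribed.

OFF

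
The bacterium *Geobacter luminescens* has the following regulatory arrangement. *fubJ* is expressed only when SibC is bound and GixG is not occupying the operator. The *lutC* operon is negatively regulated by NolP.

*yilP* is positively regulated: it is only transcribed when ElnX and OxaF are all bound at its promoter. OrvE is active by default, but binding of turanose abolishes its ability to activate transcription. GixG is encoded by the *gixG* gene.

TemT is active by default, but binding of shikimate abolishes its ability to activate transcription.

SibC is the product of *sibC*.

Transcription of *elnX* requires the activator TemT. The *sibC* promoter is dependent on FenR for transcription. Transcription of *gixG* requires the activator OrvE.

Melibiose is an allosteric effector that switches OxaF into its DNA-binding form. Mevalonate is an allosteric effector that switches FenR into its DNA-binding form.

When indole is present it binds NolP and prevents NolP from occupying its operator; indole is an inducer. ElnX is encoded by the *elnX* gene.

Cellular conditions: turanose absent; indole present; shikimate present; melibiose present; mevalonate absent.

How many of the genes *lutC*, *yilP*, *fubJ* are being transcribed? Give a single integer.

1

Indole is present, so NolP is inactive.
With no repressor bound, *lutC* is transcribed.
→ *lutC* is ON.
Shikimate is present, so TemT is inactive.
Required activator TemT is absent, so *elnX* is not transcribed.
So ElnX is not produced.
Melibiose is present, so OxaF is active.
Required activator ElnX is absent, so *yilP* is not transcribed.
→ *yilP* is OFF.
Mevalonate is absent, so FenR is inactive.
Required activator FenR is absent, so *sibC* is not transcribed.
So SibC is not produced.
Turanose is absent, so OrvE is active.
No repressor is bound and OrvE is active, so *gixG* is transcribed.
So GixG is produced and active.
With repressor GixG bound, *fubJ* is not transcribed.
→ *fubJ* is OFF.
1 of the 3 genes is transcribed.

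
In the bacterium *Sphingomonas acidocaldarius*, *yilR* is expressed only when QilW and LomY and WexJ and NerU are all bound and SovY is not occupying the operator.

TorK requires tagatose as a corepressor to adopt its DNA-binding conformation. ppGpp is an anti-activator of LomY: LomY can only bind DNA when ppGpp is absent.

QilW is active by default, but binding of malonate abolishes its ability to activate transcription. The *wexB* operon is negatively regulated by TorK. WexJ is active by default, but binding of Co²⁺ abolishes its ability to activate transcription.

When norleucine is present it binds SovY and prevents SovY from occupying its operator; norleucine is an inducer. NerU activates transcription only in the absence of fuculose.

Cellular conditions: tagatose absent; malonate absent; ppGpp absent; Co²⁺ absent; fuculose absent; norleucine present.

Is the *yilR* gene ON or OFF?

Malonate is absent, so QilW is active.
Norleucine is present, so SovY is inactive.
ppGpp is absent, so LomY is active.
Co²⁺ is absent, so WexJ is active.
Fuculose is absent, so NerU is active.
No repressor is bound and QilW and LomY and WexJ and NerU are active, so *yilR* is transcribed.

ON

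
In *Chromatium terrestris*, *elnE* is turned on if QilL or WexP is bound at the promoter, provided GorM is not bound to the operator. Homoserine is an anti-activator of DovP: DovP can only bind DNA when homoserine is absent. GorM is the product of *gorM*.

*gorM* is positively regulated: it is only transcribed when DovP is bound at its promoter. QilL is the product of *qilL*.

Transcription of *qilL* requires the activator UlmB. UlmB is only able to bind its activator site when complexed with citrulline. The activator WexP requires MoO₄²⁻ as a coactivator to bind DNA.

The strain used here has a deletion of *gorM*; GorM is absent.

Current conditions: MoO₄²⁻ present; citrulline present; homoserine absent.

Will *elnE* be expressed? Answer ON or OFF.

Citrulline is present, so UlmB is active.
No repressor is bound and UlmB is active, so *qilL* is transcribed.
So QilL is produced and active.
MoO₄²⁻ is present, so WexP is active.
GorM is non-functional in this strain, so it has no effect.
Activator QilL is present, so *elnE* is transcribed.

ON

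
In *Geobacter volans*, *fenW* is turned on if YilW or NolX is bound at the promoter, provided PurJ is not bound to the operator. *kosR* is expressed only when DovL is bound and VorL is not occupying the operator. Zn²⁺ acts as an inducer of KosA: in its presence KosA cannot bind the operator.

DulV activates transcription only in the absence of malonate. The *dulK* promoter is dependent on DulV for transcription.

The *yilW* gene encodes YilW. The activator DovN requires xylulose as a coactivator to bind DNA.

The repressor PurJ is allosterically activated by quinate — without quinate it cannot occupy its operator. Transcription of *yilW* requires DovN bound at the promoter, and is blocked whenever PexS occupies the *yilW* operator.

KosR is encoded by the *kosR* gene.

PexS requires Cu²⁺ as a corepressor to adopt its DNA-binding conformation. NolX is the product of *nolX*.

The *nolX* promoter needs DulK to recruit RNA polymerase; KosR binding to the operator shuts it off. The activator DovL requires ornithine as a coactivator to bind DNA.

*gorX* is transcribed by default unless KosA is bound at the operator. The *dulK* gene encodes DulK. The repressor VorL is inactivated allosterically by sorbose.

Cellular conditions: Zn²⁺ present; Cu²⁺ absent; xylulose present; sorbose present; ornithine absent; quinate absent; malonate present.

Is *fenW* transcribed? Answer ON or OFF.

Quinate is absent, so PurJ is inactive.
Xylulose is present, so DovN is active.
Cu²⁺ is absent, so PexS is inactive.
No repressor is bound and DovN is active, so *yilW* is transcribed.
So YilW is produced and active.
Malonate is present, so DulV is inactive.
Required activator DulV is absent, so *dulK* is not transcribed.
So DulK is not produced.
Sorbose is present, so VorL is inactive.
Ornithine is absent, so DovL is inactive.
Required activator DovL is absent, so *kosR* is not transcribed.
So KosR is not produced.
Required activator DulK is absent, so *nolX* is not transcribed.
So NolX is not produced.
Activator YilW is present, so *fenW* is transcribed.

ON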